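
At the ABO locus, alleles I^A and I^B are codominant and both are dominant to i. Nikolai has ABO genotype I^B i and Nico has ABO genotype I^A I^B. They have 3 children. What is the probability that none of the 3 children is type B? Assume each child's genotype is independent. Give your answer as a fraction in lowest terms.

1/8

ABO cross I^B i × I^A I^B → 1/4 A, 1/2 B, 1/4 AB.
So P(type B) = 1/2 per child.
P(not type B) = 1/2 for one child; (1/2)^3 = 1/8.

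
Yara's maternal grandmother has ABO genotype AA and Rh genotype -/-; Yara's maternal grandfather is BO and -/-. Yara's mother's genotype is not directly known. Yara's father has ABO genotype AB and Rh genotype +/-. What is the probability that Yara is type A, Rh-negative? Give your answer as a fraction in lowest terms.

3/16

Yara's mother's ABO genotype from AA × BO: 1/2 AB, 1/2 AO.
Crossing each possibility with the father AB and summing P(type A): 1/2·1/4 + 1/2·1/2 = 3/8.
Similarly for Rh via the mother's Rh distribution: P(Rh-) = 1/2.
Independent loci: 3/8 × 1/2 = 3/16.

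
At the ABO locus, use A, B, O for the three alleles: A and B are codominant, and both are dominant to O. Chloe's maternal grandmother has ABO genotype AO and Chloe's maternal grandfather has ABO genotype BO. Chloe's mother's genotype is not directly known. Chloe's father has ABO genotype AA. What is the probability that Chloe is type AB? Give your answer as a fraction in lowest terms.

1/4

Chloe's mother's ABO genotype from AO × BO: 1/4 AB, 1/4 AO, 1/4 BO, 1/4 OO.
Crossing each possibility with the father AA and summing P(type AB): 1/4·1/2 + 1/4·0 + 1/4·1/2 + 1/4·0 = 1/4.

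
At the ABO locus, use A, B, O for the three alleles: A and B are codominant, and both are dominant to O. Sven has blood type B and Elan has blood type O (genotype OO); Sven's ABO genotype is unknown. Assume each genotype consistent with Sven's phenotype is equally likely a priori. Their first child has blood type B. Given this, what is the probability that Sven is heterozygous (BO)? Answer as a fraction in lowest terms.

1/3

Possible genotypes: Sven ∈ {BB, BO}; Elan ∈ {OO}.
Weight each parental genotype pair by prior × P(type-B child):
  BB × OO: posterior weight 2/3.
  BO × OO: posterior weight 1/3.
Sum the posterior weight over pairs where Sven is BO: 1/3.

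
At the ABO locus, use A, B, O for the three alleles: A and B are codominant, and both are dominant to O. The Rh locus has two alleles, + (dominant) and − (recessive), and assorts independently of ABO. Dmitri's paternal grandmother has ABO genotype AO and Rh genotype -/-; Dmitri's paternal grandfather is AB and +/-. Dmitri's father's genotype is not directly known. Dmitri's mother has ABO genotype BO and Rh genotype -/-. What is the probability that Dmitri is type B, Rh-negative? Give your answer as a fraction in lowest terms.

Dmitri's father's ABO genotype from AO × AB: 1/4 AA, 1/4 AB, 1/4 AO, 1/4 BO.
Crossing each possibility with the mother BO and summing P(type B): 1/4·0 + 1/4·1/2 + 1/4·1/4 + 1/4·3/4 = 3/8.
Similarly for Rh via the father's Rh distribution: P(Rh-) = 3/4.
Independent loci: 3/8 × 3/4 = 9/32.

9/32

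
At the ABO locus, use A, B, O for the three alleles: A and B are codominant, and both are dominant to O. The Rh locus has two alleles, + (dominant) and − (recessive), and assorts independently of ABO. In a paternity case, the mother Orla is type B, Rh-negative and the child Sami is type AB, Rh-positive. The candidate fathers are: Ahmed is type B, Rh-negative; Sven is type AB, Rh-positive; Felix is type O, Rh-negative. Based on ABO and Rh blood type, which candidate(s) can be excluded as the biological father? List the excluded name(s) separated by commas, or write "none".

A candidate is excluded only if no genotype consistent with his phenotype could produce a type AB, Rh-positive child with a type B, Rh-negative mother.
Ahmed (type B, Rh-): no genotype consistent with that phenotype can produce a type-AB Rh+ child with a type-B mother.
Felix (type O, Rh-): no genotype consistent with that phenotype can produce a type-AB Rh+ child with a type-B mother.

Ahmed, Felix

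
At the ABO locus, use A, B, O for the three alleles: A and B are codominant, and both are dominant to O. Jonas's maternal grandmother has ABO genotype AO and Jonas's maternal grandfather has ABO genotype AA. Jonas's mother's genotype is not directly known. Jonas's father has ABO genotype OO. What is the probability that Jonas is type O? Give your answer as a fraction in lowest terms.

Jonas's mother's ABO genotype from AO × AA: 1/2 AA, 1/2 AO.
Crossing each possibility with the father OO and summing P(type O): 1/2·0 + 1/2·1/2 = 1/4.

1/4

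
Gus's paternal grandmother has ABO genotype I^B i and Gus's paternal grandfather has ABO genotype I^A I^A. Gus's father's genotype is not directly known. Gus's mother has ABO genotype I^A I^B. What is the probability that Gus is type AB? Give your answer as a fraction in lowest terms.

3/8

Gus's father's ABO genotype from I^B i × I^A I^A: 1/2 I^A I^B, 1/2 I^A i.
Crossing each possibility with the mother I^A I^B and summing P(type AB): 1/2·1/2 + 1/2·1/4 = 3/8.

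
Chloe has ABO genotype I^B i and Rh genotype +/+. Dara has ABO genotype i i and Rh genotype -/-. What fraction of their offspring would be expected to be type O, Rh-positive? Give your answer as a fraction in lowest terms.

1/2

ABO cross I^B i × i i → offspring phenotypes: 1/2 O, 1/2 B.
Rh cross +/+ × -/- → 1 Rh+.
Independent loci: P(type O, Rh-positive) = 1/2 × 1 = 1/2.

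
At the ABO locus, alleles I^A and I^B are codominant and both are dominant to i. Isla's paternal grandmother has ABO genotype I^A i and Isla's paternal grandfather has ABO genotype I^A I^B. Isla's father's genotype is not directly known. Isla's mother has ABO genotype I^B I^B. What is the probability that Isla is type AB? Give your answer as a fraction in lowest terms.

1/2

Isla's father's ABO genotype from I^A i × I^A I^B: 1/4 I^A I^A, 1/4 I^A I^B, 1/4 I^A i, 1/4 I^B i.
Crossing each possibility with the mother I^B I^B and summing P(type AB): 1/4·1 + 1/4·1/2 + 1/4·1/2 + 1/4·0 = 1/2.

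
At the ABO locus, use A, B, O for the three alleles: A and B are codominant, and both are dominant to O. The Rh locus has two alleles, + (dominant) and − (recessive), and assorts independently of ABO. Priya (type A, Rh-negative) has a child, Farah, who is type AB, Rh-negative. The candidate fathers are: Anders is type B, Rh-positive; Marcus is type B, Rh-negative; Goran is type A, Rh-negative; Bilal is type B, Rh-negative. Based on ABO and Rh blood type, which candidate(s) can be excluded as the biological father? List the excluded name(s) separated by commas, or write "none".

Goran

A candidate is excluded only if no genotype consistent with his phenotype could produce a type AB, Rh-negative child with a type A, Rh-negative mother.
Goran (type A, Rh-): no genotype consistent with that phenotype can produce a type-AB Rh- child with a type-A mother.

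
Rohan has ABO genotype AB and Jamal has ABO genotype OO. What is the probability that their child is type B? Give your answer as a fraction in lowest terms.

ABO cross AB × OO → offspring phenotypes: 1/2 A, 1/2 B.
So P(type B) = 1/2.

1/2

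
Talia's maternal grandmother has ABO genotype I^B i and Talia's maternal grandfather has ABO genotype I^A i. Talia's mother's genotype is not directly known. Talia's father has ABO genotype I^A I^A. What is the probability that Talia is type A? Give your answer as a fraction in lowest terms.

Talia's mother's ABO genotype from I^B i × I^A i: 1/4 I^A I^B, 1/4 I^A i, 1/4 I^B i, 1/4 i i.
Crossing each possibility with the father I^A I^A and summing P(type A): 1/4·1/2 + 1/4·1 + 1/4·1/2 + 1/4·1 = 3/4.

3/4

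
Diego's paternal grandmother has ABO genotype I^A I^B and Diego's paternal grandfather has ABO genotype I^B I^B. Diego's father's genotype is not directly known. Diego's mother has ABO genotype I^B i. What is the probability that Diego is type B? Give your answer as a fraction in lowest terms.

3/4

Diego's father's ABO genotype from I^A I^B × I^B I^B: 1/2 I^A I^B, 1/2 I^B I^B.
Crossing each possibility with the mother I^B i and summing P(type B): 1/2·1/2 + 1/2·1 = 3/4.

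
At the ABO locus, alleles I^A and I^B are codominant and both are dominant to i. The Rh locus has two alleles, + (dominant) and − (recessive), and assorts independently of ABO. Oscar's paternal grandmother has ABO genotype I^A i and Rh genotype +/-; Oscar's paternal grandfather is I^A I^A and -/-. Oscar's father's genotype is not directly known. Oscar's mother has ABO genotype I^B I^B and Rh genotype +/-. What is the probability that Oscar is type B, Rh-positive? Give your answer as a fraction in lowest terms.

5/32

Oscar's father's ABO genotype from I^A i × I^A I^A: 1/2 I^A I^A, 1/2 I^A i.
Crossing each possibility with the mother I^B I^B and summing P(type B): 1/2·0 + 1/2·1/2 = 1/4.
Similarly for Rh via the father's Rh distribution: P(Rh+) = 5/8.
Independent loci: 1/4 × 5/8 = 5/32.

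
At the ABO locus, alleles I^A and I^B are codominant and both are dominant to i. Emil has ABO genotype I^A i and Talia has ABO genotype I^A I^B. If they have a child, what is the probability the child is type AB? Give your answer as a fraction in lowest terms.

1/4

ABO cross I^A i × I^A I^B → offspring phenotypes: 1/2 A, 1/4 B, 1/4 AB.
So P(type AB) = 1/4.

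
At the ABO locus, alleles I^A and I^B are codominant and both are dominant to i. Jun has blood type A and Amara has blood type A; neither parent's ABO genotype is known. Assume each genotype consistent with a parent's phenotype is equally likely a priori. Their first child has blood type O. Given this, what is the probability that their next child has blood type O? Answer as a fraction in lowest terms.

1/4

Possible genotypes: Jun ∈ {I^A I^A, I^A i}; Amara ∈ {I^A I^A, I^A i}.
Weight each parental genotype pair by prior × P(type-O child):
  I^A i × I^A i: posterior weight 1; P(next child type O) = 1/4.
Weighted sum = 1/4.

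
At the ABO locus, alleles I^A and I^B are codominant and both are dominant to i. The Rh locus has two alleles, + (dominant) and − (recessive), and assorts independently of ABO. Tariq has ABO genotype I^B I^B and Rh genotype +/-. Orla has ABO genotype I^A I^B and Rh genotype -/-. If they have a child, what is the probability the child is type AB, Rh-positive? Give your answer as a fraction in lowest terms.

1/4

ABO cross I^B I^B × I^A I^B → offspring phenotypes: 1/2 B, 1/2 AB.
Rh cross +/- × -/- → 1/2 Rh+, 1/2 Rh-.
Independent loci: P(type AB, Rh-positive) = 1/2 × 1/2 = 1/4.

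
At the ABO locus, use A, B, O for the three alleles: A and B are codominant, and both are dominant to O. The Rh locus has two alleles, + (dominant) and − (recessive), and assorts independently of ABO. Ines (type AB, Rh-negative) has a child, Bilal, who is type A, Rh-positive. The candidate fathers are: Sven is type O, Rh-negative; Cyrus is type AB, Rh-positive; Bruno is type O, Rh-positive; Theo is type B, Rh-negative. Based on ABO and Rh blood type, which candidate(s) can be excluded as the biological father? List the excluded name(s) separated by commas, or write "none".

A candidate is excluded only if no genotype consistent with his phenotype could produce a type A, Rh-positive child with a type AB, Rh-negative mother.
Sven (type O, Rh-): no genotype consistent with that phenotype can produce a type-A Rh+ child with a type-AB mother.
Theo (type B, Rh-): no genotype consistent with that phenotype can produce a type-A Rh+ child with a type-AB mother.

Sven, Theo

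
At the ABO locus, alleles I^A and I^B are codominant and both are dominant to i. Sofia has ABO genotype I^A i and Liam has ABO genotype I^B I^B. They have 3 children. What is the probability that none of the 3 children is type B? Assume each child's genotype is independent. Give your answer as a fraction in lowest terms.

1/8

ABO cross I^A i × I^B I^B → 1/2 B, 1/2 AB.
So P(type B) = 1/2 per child.
P(not type B) = 1/2 for one child; (1/2)^3 = 1/8.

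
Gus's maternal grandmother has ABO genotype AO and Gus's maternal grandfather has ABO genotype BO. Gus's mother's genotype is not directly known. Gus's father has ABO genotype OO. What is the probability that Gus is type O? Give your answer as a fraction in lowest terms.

1/2

Gus's mother's ABO genotype from AO × BO: 1/4 AB, 1/4 AO, 1/4 BO, 1/4 OO.
Crossing each possibility with the father OO and summing P(type O): 1/4·0 + 1/4·1/2 + 1/4·1/2 + 1/4·1 = 1/2.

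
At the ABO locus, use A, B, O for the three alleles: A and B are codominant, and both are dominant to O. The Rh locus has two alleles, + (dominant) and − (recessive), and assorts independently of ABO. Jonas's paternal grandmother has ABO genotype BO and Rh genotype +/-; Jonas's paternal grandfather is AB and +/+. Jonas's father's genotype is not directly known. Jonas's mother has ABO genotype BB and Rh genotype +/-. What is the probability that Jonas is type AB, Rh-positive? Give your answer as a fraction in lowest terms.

Jonas's father's ABO genotype from BO × AB: 1/4 AB, 1/4 AO, 1/4 BB, 1/4 BO.
Crossing each possibility with the mother BB and summing P(type AB): 1/4·1/2 + 1/4·1/2 + 1/4·0 + 1/4·0 = 1/4.
Similarly for Rh via the father's Rh distribution: P(Rh+) = 7/8.
Independent loci: 1/4 × 7/8 = 7/32.

7/32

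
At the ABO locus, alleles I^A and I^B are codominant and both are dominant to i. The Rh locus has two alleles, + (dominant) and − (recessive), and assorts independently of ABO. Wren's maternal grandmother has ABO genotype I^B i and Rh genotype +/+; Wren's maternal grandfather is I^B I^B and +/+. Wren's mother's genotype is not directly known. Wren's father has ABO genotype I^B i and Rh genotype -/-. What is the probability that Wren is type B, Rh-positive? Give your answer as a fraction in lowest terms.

Wren's mother's ABO genotype from I^B i × I^B I^B: 1/2 I^B I^B, 1/2 I^B i.
Crossing each possibility with the father I^B i and summing P(type B): 1/2·1 + 1/2·3/4 = 7/8.
Similarly for Rh via the mother's Rh distribution: P(Rh+) = 1.
Independent loci: 7/8 × 1 = 7/8.

7/8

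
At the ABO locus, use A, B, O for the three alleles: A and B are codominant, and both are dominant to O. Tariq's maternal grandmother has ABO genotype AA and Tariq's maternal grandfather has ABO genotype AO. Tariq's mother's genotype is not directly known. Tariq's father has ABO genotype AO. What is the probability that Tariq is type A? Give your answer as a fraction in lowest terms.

Tariq's mother's ABO genotype from AA × AO: 1/2 AA, 1/2 AO.
Crossing each possibility with the father AO and summing P(type A): 1/2·1 + 1/2·3/4 = 7/8.

7/8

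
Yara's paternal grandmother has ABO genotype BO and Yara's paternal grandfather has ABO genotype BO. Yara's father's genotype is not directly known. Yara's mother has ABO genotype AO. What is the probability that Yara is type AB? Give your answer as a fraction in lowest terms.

Yara's father's ABO genotype from BO × BO: 1/4 BB, 1/2 BO, 1/4 OO.
Crossing each possibility with the mother AO and summing P(type AB): 1/4·1/2 + 1/2·1/4 + 1/4·0 = 1/4.

1/4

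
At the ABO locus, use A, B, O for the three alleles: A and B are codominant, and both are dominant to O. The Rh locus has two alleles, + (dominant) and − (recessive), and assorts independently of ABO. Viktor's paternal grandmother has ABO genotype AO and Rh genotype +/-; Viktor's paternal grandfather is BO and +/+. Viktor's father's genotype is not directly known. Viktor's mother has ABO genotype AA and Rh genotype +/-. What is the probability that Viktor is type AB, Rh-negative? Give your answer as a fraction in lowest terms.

Viktor's father's ABO genotype from AO × BO: 1/4 AB, 1/4 AO, 1/4 BO, 1/4 OO.
Crossing each possibility with the mother AA and summing P(type AB): 1/4·1/2 + 1/4·0 + 1/4·1/2 + 1/4·0 = 1/4.
Similarly for Rh via the father's Rh distribution: P(Rh-) = 1/8.
Independent loci: 1/4 × 1/8 = 1/32.

1/32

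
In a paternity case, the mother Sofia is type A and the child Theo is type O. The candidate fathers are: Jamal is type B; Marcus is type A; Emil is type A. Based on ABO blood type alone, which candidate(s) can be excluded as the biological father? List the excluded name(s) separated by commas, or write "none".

none

A candidate is excluded only if no genotype consistent with his phenotype could produce a type O child with a type A mother.
Every candidate has at least one consistent genotype combination, so none can be excluded.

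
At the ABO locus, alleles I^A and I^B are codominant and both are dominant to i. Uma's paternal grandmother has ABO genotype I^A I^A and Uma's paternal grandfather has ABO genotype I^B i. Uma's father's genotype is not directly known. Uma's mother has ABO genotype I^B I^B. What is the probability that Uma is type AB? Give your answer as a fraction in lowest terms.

1/2

Uma's father's ABO genotype from I^A I^A × I^B i: 1/2 I^A I^B, 1/2 I^A i.
Crossing each possibility with the mother I^B I^B and summing P(type AB): 1/2·1/2 + 1/2·1/2 = 1/2.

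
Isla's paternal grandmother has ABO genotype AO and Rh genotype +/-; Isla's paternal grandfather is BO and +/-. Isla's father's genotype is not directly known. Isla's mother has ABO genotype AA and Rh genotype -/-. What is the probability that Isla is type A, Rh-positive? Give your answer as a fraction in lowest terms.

Isla's father's ABO genotype from AO × BO: 1/4 AB, 1/4 AO, 1/4 BO, 1/4 OO.
Crossing each possibility with the mother AA and summing P(type A): 1/4·1/2 + 1/4·1 + 1/4·1/2 + 1/4·1 = 3/4.
Similarly for Rh via the father's Rh distribution: P(Rh+) = 1/2.
Independent loci: 3/4 × 1/2 = 3/8.

3/8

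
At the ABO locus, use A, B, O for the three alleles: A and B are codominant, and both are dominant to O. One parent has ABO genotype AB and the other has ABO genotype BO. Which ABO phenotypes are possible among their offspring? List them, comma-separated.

A, B, AB

Gametes from AB × BO give offspring ABO genotypes AB, AO, BB, BO, i.e. phenotypes A, B, AB.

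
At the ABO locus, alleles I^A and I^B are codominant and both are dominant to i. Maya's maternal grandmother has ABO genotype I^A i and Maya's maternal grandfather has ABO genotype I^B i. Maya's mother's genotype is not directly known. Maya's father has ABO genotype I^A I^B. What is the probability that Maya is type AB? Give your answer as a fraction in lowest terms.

1/4

Maya's mother's ABO genotype from I^A i × I^B i: 1/4 I^A I^B, 1/4 I^A i, 1/4 I^B i, 1/4 i i.
Crossing each possibility with the father I^A I^B and summing P(type AB): 1/4·1/2 + 1/4·1/4 + 1/4·1/4 + 1/4·0 = 1/4.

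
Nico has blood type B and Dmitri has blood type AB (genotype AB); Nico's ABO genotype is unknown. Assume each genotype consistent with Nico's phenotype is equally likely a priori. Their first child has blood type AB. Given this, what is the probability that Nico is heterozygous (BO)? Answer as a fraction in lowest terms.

1/3

Possible genotypes: Nico ∈ {BB, BO}; Dmitri ∈ {AB}.
Weight each parental genotype pair by prior × P(type-AB child):
  BB × AB: posterior weight 2/3.
  BO × AB: posterior weight 1/3.
Sum the posterior weight over pairs where Nico is BO: 1/3.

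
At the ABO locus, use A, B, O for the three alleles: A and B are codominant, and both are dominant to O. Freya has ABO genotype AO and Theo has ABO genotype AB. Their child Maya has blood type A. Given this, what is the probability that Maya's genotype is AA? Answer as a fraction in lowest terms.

Cross AO × AB → 1/4 AA, 1/4 AB, 1/4 AO, 1/4 BO.
Type-A genotypes among offspring: AA (1/4), AO (1/4); total 1/2.
P(AA | type A) = (1/4) / (1/2) = 1/2.

1/2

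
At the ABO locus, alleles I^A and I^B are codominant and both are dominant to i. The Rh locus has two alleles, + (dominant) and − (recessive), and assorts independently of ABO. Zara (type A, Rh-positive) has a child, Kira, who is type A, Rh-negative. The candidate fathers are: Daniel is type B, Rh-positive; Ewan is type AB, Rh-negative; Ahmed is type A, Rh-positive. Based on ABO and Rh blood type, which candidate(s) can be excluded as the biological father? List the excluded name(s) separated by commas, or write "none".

none

A candidate is excluded only if no genotype consistent with his phenotype could produce a type A, Rh-negative child with a type A, Rh-positive mother.
Every candidate has at least one consistent genotype combination, so none can be excluded.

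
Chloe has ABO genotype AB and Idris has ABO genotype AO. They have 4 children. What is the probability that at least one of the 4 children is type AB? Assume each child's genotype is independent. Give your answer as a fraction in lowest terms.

ABO cross AB × AO → 1/2 A, 1/4 B, 1/4 AB.
So P(type AB) = 1/4 per child.
P(none) = (3/4)^4 = 81/256; P(at least one) = 1 − 81/256 = 175/256.

175/256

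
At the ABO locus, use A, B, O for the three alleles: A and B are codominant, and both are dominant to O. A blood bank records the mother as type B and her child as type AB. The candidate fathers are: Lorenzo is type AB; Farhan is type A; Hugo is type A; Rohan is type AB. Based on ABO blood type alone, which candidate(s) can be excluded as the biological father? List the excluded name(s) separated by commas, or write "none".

none

A candidate is excluded only if no genotype consistent with his phenotype could produce a type AB child with a type B mother.
Every candidate has at least one consistent genotype combination, so none can be excluded.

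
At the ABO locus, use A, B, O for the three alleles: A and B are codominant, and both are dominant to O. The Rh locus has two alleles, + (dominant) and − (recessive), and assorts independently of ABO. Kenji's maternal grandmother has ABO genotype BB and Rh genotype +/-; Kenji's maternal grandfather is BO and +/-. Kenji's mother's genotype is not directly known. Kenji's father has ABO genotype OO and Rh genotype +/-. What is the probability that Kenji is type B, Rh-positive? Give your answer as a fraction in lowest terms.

9/16

Kenji's mother's ABO genotype from BB × BO: 1/2 BB, 1/2 BO.
Crossing each possibility with the father OO and summing P(type B): 1/2·1 + 1/2·1/2 = 3/4.
Similarly for Rh via the mother's Rh distribution: P(Rh+) = 3/4.
Independent loci: 3/4 × 3/4 = 9/16.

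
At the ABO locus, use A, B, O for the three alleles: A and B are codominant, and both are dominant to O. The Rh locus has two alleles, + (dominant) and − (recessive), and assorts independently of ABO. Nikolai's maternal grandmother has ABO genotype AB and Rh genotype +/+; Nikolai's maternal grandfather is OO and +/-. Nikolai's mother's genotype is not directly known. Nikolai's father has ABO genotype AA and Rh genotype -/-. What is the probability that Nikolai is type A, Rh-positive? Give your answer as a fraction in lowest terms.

Nikolai's mother's ABO genotype from AB × OO: 1/2 AO, 1/2 BO.
Crossing each possibility with the father AA and summing P(type A): 1/2·1 + 1/2·1/2 = 3/4.
Similarly for Rh via the mother's Rh distribution: P(Rh+) = 3/4.
Independent loci: 3/4 × 3/4 = 9/16.

9/16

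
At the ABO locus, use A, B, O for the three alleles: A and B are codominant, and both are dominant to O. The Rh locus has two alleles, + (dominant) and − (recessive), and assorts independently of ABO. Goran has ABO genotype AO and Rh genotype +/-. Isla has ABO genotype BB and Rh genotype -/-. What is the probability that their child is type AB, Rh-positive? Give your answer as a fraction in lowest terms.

1/4

ABO cross AO × BB → offspring phenotypes: 1/2 B, 1/2 AB.
Rh cross +/- × -/- → 1/2 Rh+, 1/2 Rh-.
Independent loci: P(type AB, Rh-positive) = 1/2 × 1/2 = 1/4.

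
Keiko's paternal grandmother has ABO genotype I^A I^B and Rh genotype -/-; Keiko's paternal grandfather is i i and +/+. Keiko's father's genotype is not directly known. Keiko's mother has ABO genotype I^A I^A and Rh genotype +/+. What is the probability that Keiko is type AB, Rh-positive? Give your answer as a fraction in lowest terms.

Keiko's father's ABO genotype from I^A I^B × i i: 1/2 I^A i, 1/2 I^B i.
Crossing each possibility with the mother I^A I^A and summing P(type AB): 1/2·0 + 1/2·1/2 = 1/4.
Similarly for Rh via the father's Rh distribution: P(Rh+) = 1.
Independent loci: 1/4 × 1 = 1/4.

1/4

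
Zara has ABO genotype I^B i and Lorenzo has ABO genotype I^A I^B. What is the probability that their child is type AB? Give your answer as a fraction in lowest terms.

1/4

ABO cross I^B i × I^A I^B → offspring phenotypes: 1/4 A, 1/2 B, 1/4 AB.
So P(type AB) = 1/4.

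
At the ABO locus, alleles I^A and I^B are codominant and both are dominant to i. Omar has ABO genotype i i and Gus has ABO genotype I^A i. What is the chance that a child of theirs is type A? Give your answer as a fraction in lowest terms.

ABO cross i i × I^A i → offspring phenotypes: 1/2 O, 1/2 A.
So P(type A) = 1/2.

1/2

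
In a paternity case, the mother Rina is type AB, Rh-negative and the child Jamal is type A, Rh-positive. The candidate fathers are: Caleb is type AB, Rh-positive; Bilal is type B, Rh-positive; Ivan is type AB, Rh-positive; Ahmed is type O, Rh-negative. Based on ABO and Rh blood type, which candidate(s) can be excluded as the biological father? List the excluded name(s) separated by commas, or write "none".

A candidate is excluded only if no genotype consistent with his phenotype could produce a type A, Rh-positive child with a type AB, Rh-negative mother.
Ahmed (type O, Rh-): no genotype consistent with that phenotype can produce a type-A Rh+ child with a type-AB mother.

Ahmed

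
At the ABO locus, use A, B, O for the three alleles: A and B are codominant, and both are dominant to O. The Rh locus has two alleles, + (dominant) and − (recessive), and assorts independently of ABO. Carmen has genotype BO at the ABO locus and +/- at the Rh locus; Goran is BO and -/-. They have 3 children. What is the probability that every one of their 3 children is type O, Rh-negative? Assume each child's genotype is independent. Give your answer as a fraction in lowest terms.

1/512

ABO cross BO × BO → 1/4 O, 3/4 B.
Rh cross +/- × -/- → 1/2 Rh+, 1/2 Rh-; so P(type O, Rh-negative) = 1/4 × 1/2 = 1/8 per child.
All 3 independent: (1/8)^3 = 1/512.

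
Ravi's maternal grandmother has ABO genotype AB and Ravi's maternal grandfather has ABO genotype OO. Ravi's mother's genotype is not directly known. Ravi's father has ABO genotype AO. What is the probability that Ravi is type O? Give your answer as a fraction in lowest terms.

1/4

Ravi's mother's ABO genotype from AB × OO: 1/2 AO, 1/2 BO.
Crossing each possibility with the father AO and summing P(type O): 1/2·1/4 + 1/2·1/4 = 1/4.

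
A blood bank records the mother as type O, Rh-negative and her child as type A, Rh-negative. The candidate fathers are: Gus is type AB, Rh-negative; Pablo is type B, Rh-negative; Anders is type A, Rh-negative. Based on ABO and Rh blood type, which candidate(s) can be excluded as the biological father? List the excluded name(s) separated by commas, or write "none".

Pablo

A candidate is excluded only if no genotype consistent with his phenotype could produce a type A, Rh-negative child with a type O, Rh-negative mother.
Pablo (type B, Rh-): no genotype consistent with that phenotype can produce a type-A Rh- child with a type-O mother.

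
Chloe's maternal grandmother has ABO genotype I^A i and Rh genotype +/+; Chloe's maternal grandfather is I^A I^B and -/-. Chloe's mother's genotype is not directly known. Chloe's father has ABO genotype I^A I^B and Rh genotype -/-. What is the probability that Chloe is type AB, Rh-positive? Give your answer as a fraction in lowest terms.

3/16

Chloe's mother's ABO genotype from I^A i × I^A I^B: 1/4 I^A I^A, 1/4 I^A I^B, 1/4 I^A i, 1/4 I^B i.
Crossing each possibility with the father I^A I^B and summing P(type AB): 1/4·1/2 + 1/4·1/2 + 1/4·1/4 + 1/4·1/4 = 3/8.
Similarly for Rh via the mother's Rh distribution: P(Rh+) = 1/2.
Independent loci: 3/8 × 1/2 = 3/16.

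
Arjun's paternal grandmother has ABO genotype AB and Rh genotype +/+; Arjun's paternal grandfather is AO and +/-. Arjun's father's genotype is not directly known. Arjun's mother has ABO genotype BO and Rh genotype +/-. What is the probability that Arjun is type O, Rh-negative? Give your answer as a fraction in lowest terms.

Arjun's father's ABO genotype from AB × AO: 1/4 AA, 1/4 AB, 1/4 AO, 1/4 BO.
Crossing each possibility with the mother BO and summing P(type O): 1/4·0 + 1/4·0 + 1/4·1/4 + 1/4·1/4 = 1/8.
Similarly for Rh via the father's Rh distribution: P(Rh-) = 1/8.
Independent loci: 1/8 × 1/8 = 1/64.

1/64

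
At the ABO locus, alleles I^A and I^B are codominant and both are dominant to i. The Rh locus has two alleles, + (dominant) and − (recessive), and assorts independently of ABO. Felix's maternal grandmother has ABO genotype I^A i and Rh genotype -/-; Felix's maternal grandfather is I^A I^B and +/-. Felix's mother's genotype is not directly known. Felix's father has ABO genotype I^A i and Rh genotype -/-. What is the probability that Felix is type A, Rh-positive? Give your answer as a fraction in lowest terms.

5/32

Felix's mother's ABO genotype from I^A i × I^A I^B: 1/4 I^A I^A, 1/4 I^A I^B, 1/4 I^A i, 1/4 I^B i.
Crossing each possibility with the father I^A i and summing P(type A): 1/4·1 + 1/4·1/2 + 1/4·3/4 + 1/4·1/4 = 5/8.
Similarly for Rh via the mother's Rh distribution: P(Rh+) = 1/4.
Independent loci: 5/8 × 1/4 = 5/32.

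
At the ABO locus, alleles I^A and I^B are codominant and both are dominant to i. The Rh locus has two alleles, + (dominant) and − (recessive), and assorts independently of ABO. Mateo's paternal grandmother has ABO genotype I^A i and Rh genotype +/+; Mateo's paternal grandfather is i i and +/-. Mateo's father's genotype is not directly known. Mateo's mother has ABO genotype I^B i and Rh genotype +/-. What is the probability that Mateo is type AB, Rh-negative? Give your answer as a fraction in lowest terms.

Mateo's father's ABO genotype from I^A i × i i: 1/2 I^A i, 1/2 i i.
Crossing each possibility with the mother I^B i and summing P(type AB): 1/2·1/4 + 1/2·0 = 1/8.
Similarly for Rh via the father's Rh distribution: P(Rh-) = 1/8.
Independent loci: 1/8 × 1/8 = 1/64.

1/64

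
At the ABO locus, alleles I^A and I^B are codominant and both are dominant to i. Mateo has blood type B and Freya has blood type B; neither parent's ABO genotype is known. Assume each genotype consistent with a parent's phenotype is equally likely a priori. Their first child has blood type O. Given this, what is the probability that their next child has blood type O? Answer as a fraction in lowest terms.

Possible genotypes: Mateo ∈ {I^B I^B, I^B i}; Freya ∈ {I^B I^B, I^B i}.
Weight each parental genotype pair by prior × P(type-O child):
  I^B i × I^B i: posterior weight 1; P(next child type O) = 1/4.
Weighted sum = 1/4.

1/4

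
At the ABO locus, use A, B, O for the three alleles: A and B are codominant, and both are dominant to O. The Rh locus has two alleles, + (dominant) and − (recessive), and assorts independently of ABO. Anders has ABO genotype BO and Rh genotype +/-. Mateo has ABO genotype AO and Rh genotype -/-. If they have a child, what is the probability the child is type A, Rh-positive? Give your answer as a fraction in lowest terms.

ABO cross BO × AO → offspring phenotypes: 1/4 O, 1/4 A, 1/4 B, 1/4 AB.
Rh cross +/- × -/- → 1/2 Rh+, 1/2 Rh-.
Independent loci: P(type A, Rh-positive) = 1/4 × 1/2 = 1/8.

1/8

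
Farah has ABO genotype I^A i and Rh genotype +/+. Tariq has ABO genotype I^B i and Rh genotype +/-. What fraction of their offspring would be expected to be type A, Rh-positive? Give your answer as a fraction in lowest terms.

1/4

ABO cross I^A i × I^B i → offspring phenotypes: 1/4 O, 1/4 A, 1/4 B, 1/4 AB.
Rh cross +/+ × +/- → 1 Rh+.
Independent loci: P(type A, Rh-positive) = 1/4 × 1 = 1/4.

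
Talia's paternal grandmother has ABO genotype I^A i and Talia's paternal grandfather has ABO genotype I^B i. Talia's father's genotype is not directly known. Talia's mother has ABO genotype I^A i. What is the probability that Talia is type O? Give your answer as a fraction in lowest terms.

Talia's father's ABO genotype from I^A i × I^B i: 1/4 I^A I^B, 1/4 I^A i, 1/4 I^B i, 1/4 i i.
Crossing each possibility with the mother I^A i and summing P(type O): 1/4·0 + 1/4·1/4 + 1/4·1/4 + 1/4·1/2 = 1/4.

1/4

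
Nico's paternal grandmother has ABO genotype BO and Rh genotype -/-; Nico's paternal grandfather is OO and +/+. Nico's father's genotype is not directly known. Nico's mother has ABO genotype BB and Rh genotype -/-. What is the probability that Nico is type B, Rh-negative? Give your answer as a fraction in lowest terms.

Nico's father's ABO genotype from BO × OO: 1/2 BO, 1/2 OO.
Crossing each possibility with the mother BB and summing P(type B): 1/2·1 + 1/2·1 = 1.
Similarly for Rh via the father's Rh distribution: P(Rh-) = 1/2.
Independent loci: 1 × 1/2 = 1/2.

1/2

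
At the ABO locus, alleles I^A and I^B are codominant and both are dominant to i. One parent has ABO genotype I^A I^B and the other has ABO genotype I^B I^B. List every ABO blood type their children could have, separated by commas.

B, AB

Gametes from I^A I^B × I^B I^B give offspring ABO genotypes I^A I^B, I^B I^B, i.e. phenotypes B, AB.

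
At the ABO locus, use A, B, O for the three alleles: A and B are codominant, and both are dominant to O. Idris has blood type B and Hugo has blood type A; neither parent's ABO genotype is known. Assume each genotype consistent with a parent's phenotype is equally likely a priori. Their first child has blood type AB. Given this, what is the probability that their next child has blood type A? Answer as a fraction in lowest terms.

Possible genotypes: Idris ∈ {BB, BO}; Hugo ∈ {AA, AO}.
Weight each parental genotype pair by prior × P(type-AB child):
  BB × AA: posterior weight 4/9; P(next child type A) = 0.
  BB × AO: posterior weight 2/9; P(next child type A) = 0.
  BO × AA: posterior weight 2/9; P(next child type A) = 1/2.
  BO × AO: posterior weight 1/9; P(next child type A) = 1/4.
Weighted sum = 5/36.

5/36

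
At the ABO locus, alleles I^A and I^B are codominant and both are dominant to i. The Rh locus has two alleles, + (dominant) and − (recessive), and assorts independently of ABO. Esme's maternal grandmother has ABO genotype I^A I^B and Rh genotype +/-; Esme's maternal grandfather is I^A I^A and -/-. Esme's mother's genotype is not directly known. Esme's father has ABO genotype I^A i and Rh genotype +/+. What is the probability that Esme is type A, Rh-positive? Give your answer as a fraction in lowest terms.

Esme's mother's ABO genotype from I^A I^B × I^A I^A: 1/2 I^A I^A, 1/2 I^A I^B.
Crossing each possibility with the father I^A i and summing P(type A): 1/2·1 + 1/2·1/2 = 3/4.
Similarly for Rh via the mother's Rh distribution: P(Rh+) = 1.
Independent loci: 3/4 × 1 = 3/4.

3/4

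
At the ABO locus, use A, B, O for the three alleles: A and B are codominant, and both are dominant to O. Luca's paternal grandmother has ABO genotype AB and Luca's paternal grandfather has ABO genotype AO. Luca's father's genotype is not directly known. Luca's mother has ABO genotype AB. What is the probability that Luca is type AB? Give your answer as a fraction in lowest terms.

Luca's father's ABO genotype from AB × AO: 1/4 AA, 1/4 AB, 1/4 AO, 1/4 BO.
Crossing each possibility with the mother AB and summing P(type AB): 1/4·1/2 + 1/4·1/2 + 1/4·1/4 + 1/4·1/4 = 3/8.

3/8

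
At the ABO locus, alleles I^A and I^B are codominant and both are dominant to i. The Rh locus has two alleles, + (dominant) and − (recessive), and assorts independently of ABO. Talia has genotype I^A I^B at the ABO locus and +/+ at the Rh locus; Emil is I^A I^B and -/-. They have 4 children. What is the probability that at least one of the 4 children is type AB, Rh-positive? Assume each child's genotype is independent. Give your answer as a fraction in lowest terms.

ABO cross I^A I^B × I^A I^B → 1/4 A, 1/4 B, 1/2 AB.
Rh cross +/+ × -/- → 1 Rh+; so P(type AB, Rh-positive) = 1/2 × 1 = 1/2 per child.
P(none) = (1/2)^4 = 1/16; P(at least one) = 1 − 1/16 = 15/16.

15/16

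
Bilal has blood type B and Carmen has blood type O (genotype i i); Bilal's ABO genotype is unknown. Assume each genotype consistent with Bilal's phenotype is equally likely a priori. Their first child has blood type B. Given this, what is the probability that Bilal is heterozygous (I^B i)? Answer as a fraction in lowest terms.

Possible genotypes: Bilal ∈ {I^B I^B, I^B i}; Carmen ∈ {i i}.
Weight each parental genotype pair by prior × P(type-B child):
  I^B I^B × i i: posterior weight 2/3.
  I^B i × i i: posterior weight 1/3.
Sum the posterior weight over pairs where Bilal is I^B i: 1/3.

1/3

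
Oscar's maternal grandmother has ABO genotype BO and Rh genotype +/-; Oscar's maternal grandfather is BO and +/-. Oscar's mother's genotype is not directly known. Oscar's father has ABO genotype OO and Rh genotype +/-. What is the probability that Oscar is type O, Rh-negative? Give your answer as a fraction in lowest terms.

Oscar's mother's ABO genotype from BO × BO: 1/4 BB, 1/2 BO, 1/4 OO.
Crossing each possibility with the father OO and summing P(type O): 1/4·0 + 1/2·1/2 + 1/4·1 = 1/2.
Similarly for Rh via the mother's Rh distribution: P(Rh-) = 1/4.
Independent loci: 1/2 × 1/4 = 1/8.

1/8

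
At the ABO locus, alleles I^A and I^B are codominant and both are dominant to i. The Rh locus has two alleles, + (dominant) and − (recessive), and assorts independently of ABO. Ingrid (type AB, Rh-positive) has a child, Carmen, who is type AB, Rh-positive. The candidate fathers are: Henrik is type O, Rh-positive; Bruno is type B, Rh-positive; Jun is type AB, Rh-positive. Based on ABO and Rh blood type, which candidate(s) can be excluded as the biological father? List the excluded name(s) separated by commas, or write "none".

Henrik

A candidate is excluded only if no genotype consistent with his phenotype could produce a type AB, Rh-positive child with a type AB, Rh-positive mother.
Henrik (type O, Rh+): no genotype consistent with that phenotype can produce a type-AB Rh+ child with a type-AB mother.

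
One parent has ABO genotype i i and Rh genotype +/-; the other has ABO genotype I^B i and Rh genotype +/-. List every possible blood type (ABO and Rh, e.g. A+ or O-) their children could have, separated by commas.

Gametes from i i × I^B i give offspring ABO genotypes I^B i, i i, i.e. phenotypes O, B.
Rh cross +/- × +/- → phenotypes Rh+, Rh-.
Combining independently: O+, O-, B+, B-.

O+, O-, B+, B-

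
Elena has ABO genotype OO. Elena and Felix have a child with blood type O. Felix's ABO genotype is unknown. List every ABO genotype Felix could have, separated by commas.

AO, BO, OO

For each candidate genotype of Felix, check whether crossing it with OO can produce every observed child phenotype.
  AA → possible child types {A} ✗
  AB → possible child types {A, B} ✗
  AO → possible child types {O, A} ✓
  BB → possible child types {B} ✗
  BO → possible child types {O, B} ✓
  OO → possible child types {O} ✓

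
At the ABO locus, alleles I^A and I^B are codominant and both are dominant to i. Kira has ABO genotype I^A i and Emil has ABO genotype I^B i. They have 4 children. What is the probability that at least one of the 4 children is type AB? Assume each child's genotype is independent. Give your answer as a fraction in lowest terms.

175/256

ABO cross I^A i × I^B i → 1/4 O, 1/4 A, 1/4 B, 1/4 AB.
So P(type AB) = 1/4 per child.
P(none) = (3/4)^4 = 81/256; P(at least one) = 1 − 81/256 = 175/256.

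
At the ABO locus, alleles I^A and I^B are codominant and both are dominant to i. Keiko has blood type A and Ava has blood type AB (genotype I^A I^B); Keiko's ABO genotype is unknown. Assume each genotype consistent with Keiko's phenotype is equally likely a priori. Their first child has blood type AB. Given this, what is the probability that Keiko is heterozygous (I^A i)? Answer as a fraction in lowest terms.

1/3

Possible genotypes: Keiko ∈ {I^A I^A, I^A i}; Ava ∈ {I^A I^B}.
Weight each parental genotype pair by prior × P(type-AB child):
  I^A I^A × I^A I^B: posterior weight 2/3.
  I^A i × I^A I^B: posterior weight 1/3.
Sum the posterior weight over pairs where Keiko is I^A i: 1/3.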